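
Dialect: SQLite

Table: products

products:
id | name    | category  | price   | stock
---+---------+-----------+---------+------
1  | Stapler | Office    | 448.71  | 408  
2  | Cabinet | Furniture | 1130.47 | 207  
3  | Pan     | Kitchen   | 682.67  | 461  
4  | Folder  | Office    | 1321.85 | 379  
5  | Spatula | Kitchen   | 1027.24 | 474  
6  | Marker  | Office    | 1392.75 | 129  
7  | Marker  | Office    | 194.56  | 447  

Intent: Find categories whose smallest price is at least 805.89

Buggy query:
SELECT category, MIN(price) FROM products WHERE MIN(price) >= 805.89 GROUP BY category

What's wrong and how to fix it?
Bug: Aggregates like MIN are computed per group after WHERE runs

Fix: Replace WHERE with HAVING after the GROUP BY

Corrected query:
SELECT category, MIN(price) FROM products GROUP BY category HAVING MIN(price) >= 805.89

Result:
category  | MIN(price)
----------+-----------
Furniture | 1130.47   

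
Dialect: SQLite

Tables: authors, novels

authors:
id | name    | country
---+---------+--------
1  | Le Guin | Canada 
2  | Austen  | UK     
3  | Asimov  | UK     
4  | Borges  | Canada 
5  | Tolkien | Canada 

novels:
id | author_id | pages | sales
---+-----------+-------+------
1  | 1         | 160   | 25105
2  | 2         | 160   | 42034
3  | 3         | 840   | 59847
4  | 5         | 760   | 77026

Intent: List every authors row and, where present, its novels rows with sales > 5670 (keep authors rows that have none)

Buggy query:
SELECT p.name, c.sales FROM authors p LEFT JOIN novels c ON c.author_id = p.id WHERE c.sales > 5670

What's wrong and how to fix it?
Bug: Filtering c.sales in WHERE discards the NULL rows produced by LEFT JOIN, turning it into an inner join

Fix: Put 'c.sales > 5670' in the JOIN's ON clause instead of WHERE

Corrected query:
SELECT p.name, c.sales FROM authors p LEFT JOIN novels c ON c.author_id = p.id AND c.sales > 5670

Result:
name    | sales
--------+------
Le Guin | 25105
Austen  | 42034
Asimov  | 59847
Borges  | NULL 
Tolkien | 77026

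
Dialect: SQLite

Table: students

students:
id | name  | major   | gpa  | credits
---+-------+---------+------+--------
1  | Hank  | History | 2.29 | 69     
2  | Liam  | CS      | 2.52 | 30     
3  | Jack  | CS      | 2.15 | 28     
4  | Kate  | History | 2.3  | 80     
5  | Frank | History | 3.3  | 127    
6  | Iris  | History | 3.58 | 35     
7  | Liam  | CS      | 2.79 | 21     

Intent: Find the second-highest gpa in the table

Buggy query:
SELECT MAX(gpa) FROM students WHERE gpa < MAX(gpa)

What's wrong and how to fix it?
Bug: The inner MAX is an aggregate inside WHERE, which is not allowed

Fix: Put the inner MAX in a scalar subquery

Corrected query:
SELECT MAX(gpa) FROM students WHERE gpa < (SELECT MAX(gpa) FROM students)

Result:
MAX(gpa)
--------
3.3     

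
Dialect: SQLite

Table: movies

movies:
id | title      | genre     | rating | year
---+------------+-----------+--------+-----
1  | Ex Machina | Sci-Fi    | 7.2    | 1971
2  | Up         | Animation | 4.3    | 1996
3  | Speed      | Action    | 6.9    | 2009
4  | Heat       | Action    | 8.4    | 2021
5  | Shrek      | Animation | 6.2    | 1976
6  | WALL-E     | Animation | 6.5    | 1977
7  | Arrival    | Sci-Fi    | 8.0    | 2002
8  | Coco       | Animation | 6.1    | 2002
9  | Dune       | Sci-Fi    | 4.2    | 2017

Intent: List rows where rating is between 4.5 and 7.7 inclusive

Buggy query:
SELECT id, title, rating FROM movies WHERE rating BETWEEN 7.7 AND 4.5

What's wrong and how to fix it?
Bug: The bounds are reversed; BETWEEN a AND b requires a <= b to match anything

Fix: Write BETWEEN 4.5 AND 7.7

Corrected query:
SELECT id, title, rating FROM movies WHERE rating BETWEEN 4.5 AND 7.7

Result:
id | title      | rating
---+------------+-------
1  | Ex Machina | 7.2   
3  | Speed      | 6.9   
5  | Shrek      | 6.2   
6  | WALL-E     | 6.5   
8  | Coco       | 6.1   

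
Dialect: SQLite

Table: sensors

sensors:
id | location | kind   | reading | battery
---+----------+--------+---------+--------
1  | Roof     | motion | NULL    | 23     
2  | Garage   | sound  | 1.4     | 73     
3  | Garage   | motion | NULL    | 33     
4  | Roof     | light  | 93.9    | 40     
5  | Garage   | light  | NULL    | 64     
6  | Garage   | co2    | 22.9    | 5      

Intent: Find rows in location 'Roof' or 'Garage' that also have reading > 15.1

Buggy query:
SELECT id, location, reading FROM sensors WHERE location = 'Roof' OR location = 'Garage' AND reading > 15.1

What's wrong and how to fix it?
Bug: AND binds tighter than OR, so this parses as location = 'Roof' OR (location = 'Garage' AND reading > 15.1)

Fix: Add parentheses around the OR so the AND applies to both alternatives

Corrected query:
SELECT id, location, reading FROM sensors WHERE (location = 'Roof' OR location = 'Garage') AND reading > 15.1

Result:
id | location | reading
---+----------+--------
4  | Roof     | 93.9   
6  | Garage   | 22.9   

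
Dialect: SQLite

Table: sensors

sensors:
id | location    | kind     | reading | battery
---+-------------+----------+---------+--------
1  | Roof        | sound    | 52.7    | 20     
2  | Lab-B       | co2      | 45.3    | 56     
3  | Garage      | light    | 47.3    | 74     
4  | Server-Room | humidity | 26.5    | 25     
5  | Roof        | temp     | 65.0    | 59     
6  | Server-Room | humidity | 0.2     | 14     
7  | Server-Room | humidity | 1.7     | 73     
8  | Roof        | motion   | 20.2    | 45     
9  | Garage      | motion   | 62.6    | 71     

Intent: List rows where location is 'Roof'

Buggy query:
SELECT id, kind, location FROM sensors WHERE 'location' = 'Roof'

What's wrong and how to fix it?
Bug: Single quotes denote string literals in SQL; the column name is being compared as a constant string

Fix: Reference the column as location without single quotes

Corrected query:
SELECT id, kind, location FROM sensors WHERE location = 'Roof'

Result:
id | kind   | location
---+--------+---------
1  | sound  | Roof    
5  | temp   | Roof    
8  | motion | Roof    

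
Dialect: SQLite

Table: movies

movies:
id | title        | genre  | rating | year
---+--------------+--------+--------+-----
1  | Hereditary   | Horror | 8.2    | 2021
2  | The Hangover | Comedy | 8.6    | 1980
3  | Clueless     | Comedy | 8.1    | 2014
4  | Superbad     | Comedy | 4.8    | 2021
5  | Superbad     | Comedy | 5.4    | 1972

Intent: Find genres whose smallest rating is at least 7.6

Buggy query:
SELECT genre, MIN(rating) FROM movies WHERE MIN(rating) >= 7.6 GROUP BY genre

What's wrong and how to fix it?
Bug: MIN() in WHERE is a misuse of aggregate

Fix: Use HAVING for the per-group MIN condition

Corrected query:
SELECT genre, MIN(rating) FROM movies GROUP BY genre HAVING MIN(rating) >= 7.6

Result:
genre  | MIN(rating)
-------+------------
Horror | 8.2        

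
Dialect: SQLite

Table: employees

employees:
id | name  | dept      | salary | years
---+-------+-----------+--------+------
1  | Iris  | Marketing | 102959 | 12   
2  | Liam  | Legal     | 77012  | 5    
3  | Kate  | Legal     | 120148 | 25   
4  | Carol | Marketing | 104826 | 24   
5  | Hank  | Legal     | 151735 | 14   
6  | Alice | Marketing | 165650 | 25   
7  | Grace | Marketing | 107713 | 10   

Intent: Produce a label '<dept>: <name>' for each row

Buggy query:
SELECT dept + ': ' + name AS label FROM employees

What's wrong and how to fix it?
Bug: SQLite uses || for string concatenation; + coerces text to numbers (yielding 0)

Fix: Use the || operator for string concatenation

Corrected query:
SELECT dept || ': ' || name AS label FROM employees

Result:
label           
----------------
Marketing: Iris 
Legal: Liam     
Legal: Kate     
Marketing: Carol
Legal: Hank     
Marketing: Alice
Marketing: Grace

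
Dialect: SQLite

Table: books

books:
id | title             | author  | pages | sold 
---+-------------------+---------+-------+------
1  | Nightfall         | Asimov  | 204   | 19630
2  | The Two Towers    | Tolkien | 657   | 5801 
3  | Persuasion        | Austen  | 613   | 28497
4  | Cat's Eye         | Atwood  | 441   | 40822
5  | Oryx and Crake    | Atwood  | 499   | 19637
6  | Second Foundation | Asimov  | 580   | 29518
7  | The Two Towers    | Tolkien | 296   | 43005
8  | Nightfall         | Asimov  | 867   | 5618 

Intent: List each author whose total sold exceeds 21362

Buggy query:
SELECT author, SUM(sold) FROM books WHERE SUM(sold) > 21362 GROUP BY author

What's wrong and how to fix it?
Bug: SUM(sold) is an aggregate, but WHERE filters rows before aggregation

Fix: Use HAVING (which filters groups after aggregation) instead of WHERE

Corrected query:
SELECT author, SUM(sold) FROM books GROUP BY author HAVING SUM(sold) > 21362

Result:
author  | SUM(sold)
--------+----------
Asimov  | 54766    
Atwood  | 60459    
Austen  | 28497    
Tolkien | 48806    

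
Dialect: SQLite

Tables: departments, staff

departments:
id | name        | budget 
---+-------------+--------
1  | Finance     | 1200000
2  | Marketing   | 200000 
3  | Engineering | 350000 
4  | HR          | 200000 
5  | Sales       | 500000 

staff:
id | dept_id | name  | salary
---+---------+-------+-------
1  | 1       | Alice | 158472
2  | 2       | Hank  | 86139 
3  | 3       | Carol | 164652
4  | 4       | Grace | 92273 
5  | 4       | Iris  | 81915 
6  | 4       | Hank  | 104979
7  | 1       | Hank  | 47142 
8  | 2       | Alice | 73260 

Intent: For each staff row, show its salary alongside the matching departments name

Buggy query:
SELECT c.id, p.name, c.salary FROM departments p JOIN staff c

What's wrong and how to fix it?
Bug: Missing join condition: each staff row is matched to all departments rows instead of just its own

Fix: Specify the join condition linking the foreign key to the parent id

Corrected query:
SELECT c.id, p.name, c.salary FROM departments p JOIN staff c ON c.dept_id = p.id

Result:
id | name        | salary
---+-------------+-------
1  | Finance     | 158472
2  | Marketing   | 86139 
3  | Engineering | 164652
4  | HR          | 92273 
5  | HR          | 81915 
6  | HR          | 104979
7  | Finance     | 47142 
8  | Marketing   | 73260 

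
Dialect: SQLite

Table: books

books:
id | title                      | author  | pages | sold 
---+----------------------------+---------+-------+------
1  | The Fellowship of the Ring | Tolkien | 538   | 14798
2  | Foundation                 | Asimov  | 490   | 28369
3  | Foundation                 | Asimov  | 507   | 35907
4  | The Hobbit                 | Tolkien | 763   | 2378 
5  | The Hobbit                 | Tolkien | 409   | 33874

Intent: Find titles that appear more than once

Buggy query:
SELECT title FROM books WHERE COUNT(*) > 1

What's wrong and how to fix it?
Bug: COUNT(*) is an aggregate and cannot be used in WHERE

Fix: Group first, then use HAVING for the count condition

Corrected query:
SELECT title FROM books GROUP BY title HAVING COUNT(*) > 1

Result:
title     
----------
Foundation
The Hobbit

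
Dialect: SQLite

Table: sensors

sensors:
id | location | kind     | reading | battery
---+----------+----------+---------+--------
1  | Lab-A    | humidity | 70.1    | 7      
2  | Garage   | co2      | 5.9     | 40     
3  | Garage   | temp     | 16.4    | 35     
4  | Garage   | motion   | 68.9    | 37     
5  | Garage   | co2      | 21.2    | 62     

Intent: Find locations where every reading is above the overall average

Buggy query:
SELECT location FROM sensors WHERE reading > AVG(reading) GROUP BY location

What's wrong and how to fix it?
Bug: WHERE evaluates per row before aggregation, so AVG() is unavailable

Fix: Compute the overall average in a scalar subquery and compare each group's MIN against it in HAVING

Corrected query:
SELECT location FROM sensors GROUP BY location HAVING MIN(reading) > (SELECT AVG(reading) FROM sensors)

Result:
location
--------
Lab-A   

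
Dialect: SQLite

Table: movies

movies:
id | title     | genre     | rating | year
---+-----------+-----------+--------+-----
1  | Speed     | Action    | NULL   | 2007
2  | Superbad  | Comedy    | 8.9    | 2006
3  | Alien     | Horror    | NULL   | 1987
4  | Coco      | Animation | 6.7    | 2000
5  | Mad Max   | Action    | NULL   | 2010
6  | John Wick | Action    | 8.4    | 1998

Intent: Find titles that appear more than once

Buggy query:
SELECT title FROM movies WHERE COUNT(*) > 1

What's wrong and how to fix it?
Bug: COUNT(*) is an aggregate and cannot be used in WHERE

Fix: GROUP BY title, then filter groups with HAVING COUNT(*) > 1

Corrected query:
SELECT title FROM movies GROUP BY title HAVING COUNT(*) > 1

Result:
(no rows)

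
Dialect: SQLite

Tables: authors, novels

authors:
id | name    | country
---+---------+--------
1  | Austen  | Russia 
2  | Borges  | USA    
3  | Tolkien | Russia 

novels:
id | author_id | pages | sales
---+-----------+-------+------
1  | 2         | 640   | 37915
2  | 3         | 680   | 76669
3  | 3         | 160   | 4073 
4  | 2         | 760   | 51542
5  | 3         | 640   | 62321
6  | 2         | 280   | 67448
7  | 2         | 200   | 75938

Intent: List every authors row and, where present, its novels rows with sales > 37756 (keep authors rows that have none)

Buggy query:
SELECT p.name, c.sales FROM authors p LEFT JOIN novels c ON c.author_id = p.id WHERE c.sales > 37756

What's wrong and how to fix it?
Bug: A WHERE condition on the right-hand table after LEFT JOIN drops unmatched parents

Fix: Put 'c.sales > 37756' in the JOIN's ON clause instead of WHERE

Corrected query:
SELECT p.name, c.sales FROM authors p LEFT JOIN novels c ON c.author_id = p.id AND c.sales > 37756

Result:
name    | sales
--------+------
Austen  | NULL 
Borges  | 37915
Borges  | 51542
Borges  | 67448
Borges  | 75938
Tolkien | 62321
Tolkien | 76669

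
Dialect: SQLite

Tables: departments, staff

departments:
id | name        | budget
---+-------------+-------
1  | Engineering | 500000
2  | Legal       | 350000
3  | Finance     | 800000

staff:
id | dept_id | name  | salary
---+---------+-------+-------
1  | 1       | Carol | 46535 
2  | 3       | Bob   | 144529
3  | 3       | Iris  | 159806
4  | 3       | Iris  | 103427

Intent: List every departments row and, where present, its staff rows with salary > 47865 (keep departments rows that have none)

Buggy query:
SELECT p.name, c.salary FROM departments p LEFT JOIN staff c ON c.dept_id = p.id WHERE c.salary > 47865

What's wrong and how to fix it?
Bug: Filtering c.salary in WHERE discards the NULL rows produced by LEFT JOIN, turning it into an inner join

Fix: Move the right-table condition into the ON clause so unmatched parents are kept

Corrected query:
SELECT p.name, c.salary FROM departments p LEFT JOIN staff c ON c.dept_id = p.id AND c.salary > 47865

Result:
name        | salary
------------+-------
Engineering | NULL  
Legal       | NULL  
Finance     | 103427
Finance     | 144529
Finance     | 159806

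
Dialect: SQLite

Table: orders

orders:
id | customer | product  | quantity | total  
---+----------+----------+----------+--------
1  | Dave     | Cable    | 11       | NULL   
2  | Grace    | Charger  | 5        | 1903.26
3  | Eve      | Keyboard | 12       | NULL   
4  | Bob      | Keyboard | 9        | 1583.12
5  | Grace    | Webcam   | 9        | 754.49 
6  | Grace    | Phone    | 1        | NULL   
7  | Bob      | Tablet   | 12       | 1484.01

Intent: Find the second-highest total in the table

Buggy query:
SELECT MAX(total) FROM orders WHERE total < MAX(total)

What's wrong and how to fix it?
Bug: The inner MAX is an aggregate inside WHERE, which is not allowed

Fix: Compute the overall MAX in a subquery, then take MAX of rows below it

Corrected query:
SELECT MAX(total) FROM orders WHERE total < (SELECT MAX(total) FROM orders)

Result:
MAX(total)
----------
1583.12   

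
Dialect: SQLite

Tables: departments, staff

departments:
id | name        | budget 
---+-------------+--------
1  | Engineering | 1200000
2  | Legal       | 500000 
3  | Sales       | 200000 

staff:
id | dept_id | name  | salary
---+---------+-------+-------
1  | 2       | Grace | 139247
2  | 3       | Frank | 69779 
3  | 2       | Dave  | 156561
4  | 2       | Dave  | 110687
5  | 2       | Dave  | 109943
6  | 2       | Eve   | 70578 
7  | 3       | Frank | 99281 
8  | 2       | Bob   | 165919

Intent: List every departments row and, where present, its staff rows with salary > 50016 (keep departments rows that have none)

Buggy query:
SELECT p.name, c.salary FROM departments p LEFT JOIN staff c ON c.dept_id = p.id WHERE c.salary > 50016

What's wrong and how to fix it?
Bug: Filtering c.salary in WHERE discards the NULL rows produced by LEFT JOIN, turning it into an inner join

Fix: Put 'c.salary > 50016' in the JOIN's ON clause instead of WHERE

Corrected query:
SELECT p.name, c.salary FROM departments p LEFT JOIN staff c ON c.dept_id = p.id AND c.salary > 50016

Result:
name        | salary
------------+-------
Engineering | NULL  
Legal       | 70578 
Legal       | 109943
Legal       | 110687
Legal       | 139247
Legal       | 156561
Legal       | 165919
Sales       | 69779 
Sales       | 99281 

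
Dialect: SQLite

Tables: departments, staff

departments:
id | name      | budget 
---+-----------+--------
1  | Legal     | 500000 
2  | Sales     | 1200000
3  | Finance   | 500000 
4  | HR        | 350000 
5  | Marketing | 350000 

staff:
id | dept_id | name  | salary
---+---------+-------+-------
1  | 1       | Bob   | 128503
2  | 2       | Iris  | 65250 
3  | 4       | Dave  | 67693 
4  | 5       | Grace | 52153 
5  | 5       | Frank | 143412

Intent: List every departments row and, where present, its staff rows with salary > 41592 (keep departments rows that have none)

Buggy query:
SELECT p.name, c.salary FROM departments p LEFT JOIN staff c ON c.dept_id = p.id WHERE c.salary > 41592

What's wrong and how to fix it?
Bug: Filtering c.salary in WHERE discards the NULL rows produced by LEFT JOIN, turning it into an inner join

Fix: Move the right-table condition into the ON clause so unmatched parents are kept

Corrected query:
SELECT p.name, c.salary FROM departments p LEFT JOIN staff c ON c.dept_id = p.id AND c.salary > 41592

Result:
name      | salary
----------+-------
Legal     | 128503
Sales     | 65250 
Finance   | NULL  
HR        | 67693 
Marketing | 52153 
Marketing | 143412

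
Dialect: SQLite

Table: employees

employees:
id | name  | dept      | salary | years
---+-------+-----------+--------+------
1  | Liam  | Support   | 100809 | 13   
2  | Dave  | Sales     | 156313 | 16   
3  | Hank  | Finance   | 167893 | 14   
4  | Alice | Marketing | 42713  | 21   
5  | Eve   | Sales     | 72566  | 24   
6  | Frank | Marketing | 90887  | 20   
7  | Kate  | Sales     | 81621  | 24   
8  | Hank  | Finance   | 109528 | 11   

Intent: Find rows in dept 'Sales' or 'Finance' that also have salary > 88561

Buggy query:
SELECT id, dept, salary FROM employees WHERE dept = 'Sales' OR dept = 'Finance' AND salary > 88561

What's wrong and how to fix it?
Bug: AND binds tighter than OR, so this parses as dept = 'Sales' OR (dept = 'Finance' AND salary > 88561)

Fix: Group the OR with parentheses (or use IN), then AND the threshold

Corrected query:
SELECT id, dept, salary FROM employees WHERE (dept = 'Sales' OR dept = 'Finance') AND salary > 88561

Result:
id | dept    | salary
---+---------+-------
2  | Sales   | 156313
3  | Finance | 167893
8  | Finance | 109528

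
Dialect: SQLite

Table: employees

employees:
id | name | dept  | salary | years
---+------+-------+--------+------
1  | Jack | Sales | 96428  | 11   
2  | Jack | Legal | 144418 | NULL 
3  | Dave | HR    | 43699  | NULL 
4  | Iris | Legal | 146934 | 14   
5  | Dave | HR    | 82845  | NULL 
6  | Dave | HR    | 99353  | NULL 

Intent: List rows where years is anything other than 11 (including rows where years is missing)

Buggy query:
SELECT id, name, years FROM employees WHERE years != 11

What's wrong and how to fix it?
Bug: Inequality against NULL is unknown, not true; rows with NULL are dropped

Fix: Handle NULL separately with IS NULL alongside the inequality

Corrected query:
SELECT id, name, years FROM employees WHERE years != 11 OR years IS NULL

Result:
id | name | years
---+------+------
2  | Jack | NULL 
3  | Dave | NULL 
4  | Iris | 14   
5  | Dave | NULL 
6  | Dave | NULL 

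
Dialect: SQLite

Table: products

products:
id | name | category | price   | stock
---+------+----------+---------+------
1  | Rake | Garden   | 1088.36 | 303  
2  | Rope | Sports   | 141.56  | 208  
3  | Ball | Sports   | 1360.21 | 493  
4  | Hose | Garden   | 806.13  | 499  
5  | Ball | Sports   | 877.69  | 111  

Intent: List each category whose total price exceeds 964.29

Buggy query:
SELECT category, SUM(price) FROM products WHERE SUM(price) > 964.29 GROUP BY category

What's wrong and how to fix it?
Bug: SUM(price) is an aggregate, but WHERE filters rows before aggregation

Fix: Move the aggregate condition to a HAVING clause

Corrected query:
SELECT category, SUM(price) FROM products GROUP BY category HAVING SUM(price) > 964.29

Result:
category | SUM(price)
---------+-----------
Garden   | 1894.49   
Sports   | 2379.46   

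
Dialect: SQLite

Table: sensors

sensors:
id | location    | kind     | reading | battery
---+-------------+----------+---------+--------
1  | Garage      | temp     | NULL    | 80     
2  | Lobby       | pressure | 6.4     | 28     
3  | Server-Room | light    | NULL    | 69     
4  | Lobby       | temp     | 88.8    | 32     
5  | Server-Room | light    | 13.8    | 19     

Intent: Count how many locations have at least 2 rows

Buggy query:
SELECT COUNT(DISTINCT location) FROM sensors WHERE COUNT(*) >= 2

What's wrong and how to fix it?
Bug: COUNT(*) cannot appear in WHERE; the per-group count doesn't exist yet

Fix: Group first with HAVING COUNT(*) >= 2, then COUNT the resulting groups

Corrected query:
SELECT COUNT(*) FROM (SELECT location FROM sensors GROUP BY location HAVING COUNT(*) >= 2)

Result:
COUNT(*)
--------
2       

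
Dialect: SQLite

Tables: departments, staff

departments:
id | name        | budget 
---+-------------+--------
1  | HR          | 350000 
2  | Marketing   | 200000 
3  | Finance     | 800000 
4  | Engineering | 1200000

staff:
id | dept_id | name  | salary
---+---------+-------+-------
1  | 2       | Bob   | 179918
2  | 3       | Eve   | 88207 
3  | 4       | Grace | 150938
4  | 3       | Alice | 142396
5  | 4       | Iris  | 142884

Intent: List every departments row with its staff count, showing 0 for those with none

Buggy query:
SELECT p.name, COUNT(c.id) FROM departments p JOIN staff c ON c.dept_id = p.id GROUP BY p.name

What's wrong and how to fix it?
Bug: INNER JOIN drops departments rows that have no matching staff rows

Fix: Use LEFT JOIN so parents without children still appear (COUNT(c.id) gives 0)

Corrected query:
SELECT p.name, COUNT(c.id) FROM departments p LEFT JOIN staff c ON c.dept_id = p.id GROUP BY p.name

Result:
name        | COUNT(c.id)
------------+------------
Engineering | 2          
Finance     | 2          
HR          | 0          
Marketing   | 1          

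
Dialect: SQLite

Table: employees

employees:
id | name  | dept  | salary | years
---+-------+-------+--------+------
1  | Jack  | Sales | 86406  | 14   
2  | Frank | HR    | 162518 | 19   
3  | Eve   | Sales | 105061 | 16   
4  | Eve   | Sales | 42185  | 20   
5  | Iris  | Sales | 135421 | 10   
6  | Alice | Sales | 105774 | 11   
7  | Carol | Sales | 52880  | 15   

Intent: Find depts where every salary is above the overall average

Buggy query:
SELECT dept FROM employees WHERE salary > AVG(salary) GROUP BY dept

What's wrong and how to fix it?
Bug: AVG() is an aggregate; it can't sit directly in WHERE

Fix: Use a subquery for AVG and a HAVING MIN(...) filter so the condition holds for every row in the group

Corrected query:
SELECT dept FROM employees GROUP BY dept HAVING MIN(salary) > (SELECT AVG(salary) FROM employees)

Result:
dept
----
HR  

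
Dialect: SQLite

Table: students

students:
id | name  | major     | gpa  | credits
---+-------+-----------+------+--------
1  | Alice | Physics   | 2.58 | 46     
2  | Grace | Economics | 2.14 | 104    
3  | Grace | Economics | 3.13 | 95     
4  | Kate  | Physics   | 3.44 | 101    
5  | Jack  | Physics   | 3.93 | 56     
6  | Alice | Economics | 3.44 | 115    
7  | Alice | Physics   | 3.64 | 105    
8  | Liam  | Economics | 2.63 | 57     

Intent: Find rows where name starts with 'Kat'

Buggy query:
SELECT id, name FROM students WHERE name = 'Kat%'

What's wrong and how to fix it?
Bug: '=' compares the literal string including the % character; pattern matching needs LIKE

Fix: Use LIKE for wildcard pattern matching

Corrected query:
SELECT id, name FROM students WHERE name LIKE 'Kat%'

Result:
id | name
---+-----
4  | Kate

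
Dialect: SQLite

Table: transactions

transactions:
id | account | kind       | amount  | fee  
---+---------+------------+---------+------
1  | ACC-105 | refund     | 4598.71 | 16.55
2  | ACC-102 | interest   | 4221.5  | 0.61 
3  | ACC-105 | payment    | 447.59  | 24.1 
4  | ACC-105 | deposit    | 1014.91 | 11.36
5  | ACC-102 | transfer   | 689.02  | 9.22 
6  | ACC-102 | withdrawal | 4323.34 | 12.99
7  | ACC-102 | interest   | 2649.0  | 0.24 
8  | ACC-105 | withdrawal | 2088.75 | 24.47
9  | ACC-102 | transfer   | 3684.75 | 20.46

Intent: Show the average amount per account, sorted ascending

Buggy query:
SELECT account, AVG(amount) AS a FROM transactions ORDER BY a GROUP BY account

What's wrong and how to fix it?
Bug: GROUP BY must precede ORDER BY

Fix: Reorder: SELECT … FROM … GROUP BY … ORDER BY …

Corrected query:
SELECT account, AVG(amount) AS a FROM transactions GROUP BY account ORDER BY a

Result:
account | a       
--------+---------
ACC-105 | 2037.49 
ACC-102 | 3113.522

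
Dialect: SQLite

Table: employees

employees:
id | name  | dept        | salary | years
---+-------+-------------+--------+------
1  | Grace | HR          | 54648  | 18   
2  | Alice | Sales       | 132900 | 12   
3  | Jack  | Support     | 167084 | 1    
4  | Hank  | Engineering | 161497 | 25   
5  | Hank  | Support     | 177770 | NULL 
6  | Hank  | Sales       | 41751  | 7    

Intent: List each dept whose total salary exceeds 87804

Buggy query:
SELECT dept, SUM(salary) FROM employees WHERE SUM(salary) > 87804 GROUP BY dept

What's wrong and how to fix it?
Bug: Aggregate functions cannot appear in a WHERE clause

Fix: Move the aggregate condition to a HAVING clause

Corrected query:
SELECT dept, SUM(salary) FROM employees GROUP BY dept HAVING SUM(salary) > 87804

Result:
dept        | SUM(salary)
------------+------------
Engineering | 161497     
Sales       | 174651     
Support     | 344854     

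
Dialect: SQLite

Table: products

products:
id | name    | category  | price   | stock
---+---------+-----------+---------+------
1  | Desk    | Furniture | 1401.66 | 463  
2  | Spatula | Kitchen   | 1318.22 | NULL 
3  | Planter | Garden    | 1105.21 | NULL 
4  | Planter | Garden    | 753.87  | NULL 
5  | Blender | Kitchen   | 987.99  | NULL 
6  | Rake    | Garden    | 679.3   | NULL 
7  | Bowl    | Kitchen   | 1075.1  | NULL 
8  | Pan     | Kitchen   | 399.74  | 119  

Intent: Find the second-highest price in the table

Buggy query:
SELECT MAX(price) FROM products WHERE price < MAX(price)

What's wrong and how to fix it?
Bug: The inner MAX is an aggregate inside WHERE, which is not allowed

Fix: Put the inner MAX in a scalar subquery

Corrected query:
SELECT MAX(price) FROM products WHERE price < (SELECT MAX(price) FROM products)

Result:
MAX(price)
----------
1318.22   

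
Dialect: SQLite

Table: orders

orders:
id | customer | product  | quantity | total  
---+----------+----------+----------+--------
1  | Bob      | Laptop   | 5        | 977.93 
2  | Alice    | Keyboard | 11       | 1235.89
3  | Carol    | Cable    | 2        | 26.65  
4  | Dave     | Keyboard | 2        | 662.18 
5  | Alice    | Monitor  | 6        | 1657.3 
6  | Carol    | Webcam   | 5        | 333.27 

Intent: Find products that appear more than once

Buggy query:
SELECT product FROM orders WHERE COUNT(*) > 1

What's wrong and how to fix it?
Bug: WHERE can't reference COUNT(*); aggregates are computed after WHERE

Fix: Group first, then use HAVING for the count condition

Corrected query:
SELECT product FROM orders GROUP BY product HAVING COUNT(*) > 1

Result:
product 
--------
Keyboard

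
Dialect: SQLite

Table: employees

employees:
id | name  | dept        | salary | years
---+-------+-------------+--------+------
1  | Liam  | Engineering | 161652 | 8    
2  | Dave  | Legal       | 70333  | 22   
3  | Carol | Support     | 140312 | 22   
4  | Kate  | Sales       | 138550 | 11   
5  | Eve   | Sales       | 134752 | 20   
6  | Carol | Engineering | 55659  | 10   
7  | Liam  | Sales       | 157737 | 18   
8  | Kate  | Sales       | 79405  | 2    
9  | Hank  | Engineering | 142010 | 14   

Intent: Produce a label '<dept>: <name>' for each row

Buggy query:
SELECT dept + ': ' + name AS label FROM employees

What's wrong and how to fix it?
Bug: '+' is numeric addition; on text columns SQLite converts them to 0 instead of concatenating

Fix: Use the || operator for string concatenation

Corrected query:
SELECT dept || ': ' || name AS label FROM employees

Result:
label             
------------------
Engineering: Liam 
Legal: Dave       
Support: Carol    
Sales: Kate       
Sales: Eve        
Engineering: Carol
Sales: Liam       
Sales: Kate       
Engineering: Hank 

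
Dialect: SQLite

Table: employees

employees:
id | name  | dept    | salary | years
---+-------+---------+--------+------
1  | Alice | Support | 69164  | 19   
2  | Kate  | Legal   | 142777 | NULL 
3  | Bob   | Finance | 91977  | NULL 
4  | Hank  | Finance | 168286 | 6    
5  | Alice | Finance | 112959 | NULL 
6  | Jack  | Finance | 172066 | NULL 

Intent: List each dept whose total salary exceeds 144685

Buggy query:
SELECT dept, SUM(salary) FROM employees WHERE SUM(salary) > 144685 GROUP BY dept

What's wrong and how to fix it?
Bug: WHERE runs before GROUP BY, so aggregates aren't available there

Fix: Move the aggregate condition to a HAVING clause

Corrected query:
SELECT dept, SUM(salary) FROM employees GROUP BY dept HAVING SUM(salary) > 144685

Result:
dept    | SUM(salary)
--------+------------
Finance | 545288     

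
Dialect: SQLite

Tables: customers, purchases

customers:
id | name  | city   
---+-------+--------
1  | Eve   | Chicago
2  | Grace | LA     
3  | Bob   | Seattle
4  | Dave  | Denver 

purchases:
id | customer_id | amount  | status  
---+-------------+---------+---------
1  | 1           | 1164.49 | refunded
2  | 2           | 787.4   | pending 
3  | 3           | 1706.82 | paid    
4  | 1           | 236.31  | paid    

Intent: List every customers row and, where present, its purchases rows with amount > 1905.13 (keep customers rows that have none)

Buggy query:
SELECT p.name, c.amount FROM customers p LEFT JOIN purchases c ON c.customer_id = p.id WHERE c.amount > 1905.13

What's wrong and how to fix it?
Bug: Filtering c.amount in WHERE discards the NULL rows produced by LEFT JOIN, turning it into an inner join

Fix: Move the right-table condition into the ON clause so unmatched parents are kept

Corrected query:
SELECT p.name, c.amount FROM customers p LEFT JOIN purchases c ON c.customer_id = p.id AND c.amount > 1905.13

Result:
name  | amount
------+-------
Eve   | NULL  
Grace | NULL  
Bob   | NULL  
Dave  | NULL  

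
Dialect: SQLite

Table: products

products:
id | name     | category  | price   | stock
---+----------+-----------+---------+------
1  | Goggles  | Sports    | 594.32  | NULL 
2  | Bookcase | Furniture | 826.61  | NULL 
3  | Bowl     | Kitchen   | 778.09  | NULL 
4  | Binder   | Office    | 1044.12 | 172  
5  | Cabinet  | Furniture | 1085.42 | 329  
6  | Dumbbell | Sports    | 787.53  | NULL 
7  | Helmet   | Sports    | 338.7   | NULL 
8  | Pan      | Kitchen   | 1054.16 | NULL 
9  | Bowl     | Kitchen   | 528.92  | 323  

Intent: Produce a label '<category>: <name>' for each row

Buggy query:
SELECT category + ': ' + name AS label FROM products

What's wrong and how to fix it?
Bug: '+' is numeric addition; on text columns SQLite converts them to 0 instead of concatenating

Fix: Use the || operator for string concatenation

Corrected query:
SELECT category || ': ' || name AS label FROM products

Result:
label              
-------------------
Sports: Goggles    
Furniture: Bookcase
Kitchen: Bowl      
Office: Binder     
Furniture: Cabinet 
Sports: Dumbbell   
Sports: Helmet     
Kitchen: Pan       
Kitchen: Bowl      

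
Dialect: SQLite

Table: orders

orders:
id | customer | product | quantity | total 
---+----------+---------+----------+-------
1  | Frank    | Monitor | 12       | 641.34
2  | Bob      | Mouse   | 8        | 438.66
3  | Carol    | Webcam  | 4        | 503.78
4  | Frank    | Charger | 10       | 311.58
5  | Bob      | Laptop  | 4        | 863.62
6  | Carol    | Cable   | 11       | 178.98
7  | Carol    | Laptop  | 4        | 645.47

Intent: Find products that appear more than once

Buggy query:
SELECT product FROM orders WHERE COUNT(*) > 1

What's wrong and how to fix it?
Bug: WHERE can't reference COUNT(*); aggregates are computed after WHERE

Fix: Group first, then use HAVING for the count condition

Corrected query:
SELECT product FROM orders GROUP BY product HAVING COUNT(*) > 1

Result:
product
-------
Laptop 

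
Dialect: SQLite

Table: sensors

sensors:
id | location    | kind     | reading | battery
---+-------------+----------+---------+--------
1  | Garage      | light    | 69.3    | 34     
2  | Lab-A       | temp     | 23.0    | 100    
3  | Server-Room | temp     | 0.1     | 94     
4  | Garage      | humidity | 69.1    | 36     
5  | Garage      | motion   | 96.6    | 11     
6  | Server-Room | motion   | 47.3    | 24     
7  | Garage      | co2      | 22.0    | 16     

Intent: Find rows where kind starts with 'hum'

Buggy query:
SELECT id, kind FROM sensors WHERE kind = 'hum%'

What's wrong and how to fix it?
Bug: '=' compares the literal string including the % character; pattern matching needs LIKE

Fix: Replace '=' with LIKE so 'hum%' is treated as a pattern

Corrected query:
SELECT id, kind FROM sensors WHERE kind LIKE 'hum%'

Result:
id | kind    
---+---------
4  | humidity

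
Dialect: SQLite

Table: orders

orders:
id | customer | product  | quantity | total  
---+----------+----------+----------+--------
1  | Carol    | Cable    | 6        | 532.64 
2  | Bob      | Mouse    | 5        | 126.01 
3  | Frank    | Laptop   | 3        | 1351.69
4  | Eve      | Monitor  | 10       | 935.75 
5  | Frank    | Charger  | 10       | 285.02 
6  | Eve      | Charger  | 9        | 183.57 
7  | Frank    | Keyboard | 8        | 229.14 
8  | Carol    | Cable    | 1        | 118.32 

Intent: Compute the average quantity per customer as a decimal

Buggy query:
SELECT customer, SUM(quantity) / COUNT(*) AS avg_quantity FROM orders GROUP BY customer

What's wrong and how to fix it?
Bug: Both operands are integers, so '/' performs integer division and truncates

Fix: Cast one side to REAL so the division keeps the fractional part

Corrected query:
SELECT customer, SUM(quantity) * 1.0 / COUNT(*) AS avg_quantity FROM orders GROUP BY customer

Result:
customer | avg_quantity
---------+-------------
Bob      | 5           
Carol    | 3.5         
Eve      | 9.5         
Frank    | 7           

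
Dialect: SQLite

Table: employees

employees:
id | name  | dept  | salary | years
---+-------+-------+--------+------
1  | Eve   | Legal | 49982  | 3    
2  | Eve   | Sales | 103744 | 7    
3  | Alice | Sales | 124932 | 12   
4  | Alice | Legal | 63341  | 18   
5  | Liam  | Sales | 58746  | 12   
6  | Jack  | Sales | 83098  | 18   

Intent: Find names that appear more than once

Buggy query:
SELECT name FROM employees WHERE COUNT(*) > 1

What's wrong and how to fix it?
Bug: WHERE can't reference COUNT(*); aggregates are computed after WHERE

Fix: GROUP BY name, then filter groups with HAVING COUNT(*) > 1

Corrected query:
SELECT name FROM employees GROUP BY name HAVING COUNT(*) > 1

Result:
name 
-----
Alice
Eve  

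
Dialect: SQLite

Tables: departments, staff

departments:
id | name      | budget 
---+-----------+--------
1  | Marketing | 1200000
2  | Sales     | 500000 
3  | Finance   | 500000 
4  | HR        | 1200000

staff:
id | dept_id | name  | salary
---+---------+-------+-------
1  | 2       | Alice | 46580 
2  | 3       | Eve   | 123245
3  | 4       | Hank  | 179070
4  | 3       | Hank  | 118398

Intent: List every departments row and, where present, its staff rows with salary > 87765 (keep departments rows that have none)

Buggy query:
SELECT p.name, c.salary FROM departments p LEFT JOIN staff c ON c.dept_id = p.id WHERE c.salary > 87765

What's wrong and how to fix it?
Bug: Filtering c.salary in WHERE discards the NULL rows produced by LEFT JOIN, turning it into an inner join

Fix: Move the right-table condition into the ON clause so unmatched parents are kept

Corrected query:
SELECT p.name, c.salary FROM departments p LEFT JOIN staff c ON c.dept_id = p.id AND c.salary > 87765

Result:
name      | salary
----------+-------
Marketing | NULL  
Sales     | NULL  
Finance   | 118398
Finance   | 123245
HR        | 179070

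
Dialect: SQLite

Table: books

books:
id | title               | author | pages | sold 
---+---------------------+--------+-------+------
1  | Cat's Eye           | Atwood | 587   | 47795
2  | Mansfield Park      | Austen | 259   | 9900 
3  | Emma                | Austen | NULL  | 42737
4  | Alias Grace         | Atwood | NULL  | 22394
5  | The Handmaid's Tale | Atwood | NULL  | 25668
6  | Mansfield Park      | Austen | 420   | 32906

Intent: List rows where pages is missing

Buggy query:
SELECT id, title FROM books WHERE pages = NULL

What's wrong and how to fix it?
Bug: Comparing to NULL with '=' never matches; NULL = NULL is unknown, not true

Fix: Replace '= NULL' with 'IS NULL'

Corrected query:
SELECT id, title FROM books WHERE pages IS NULL

Result:
id | title              
---+--------------------
3  | Emma               
4  | Alias Grace        
5  | The Handmaid's Tale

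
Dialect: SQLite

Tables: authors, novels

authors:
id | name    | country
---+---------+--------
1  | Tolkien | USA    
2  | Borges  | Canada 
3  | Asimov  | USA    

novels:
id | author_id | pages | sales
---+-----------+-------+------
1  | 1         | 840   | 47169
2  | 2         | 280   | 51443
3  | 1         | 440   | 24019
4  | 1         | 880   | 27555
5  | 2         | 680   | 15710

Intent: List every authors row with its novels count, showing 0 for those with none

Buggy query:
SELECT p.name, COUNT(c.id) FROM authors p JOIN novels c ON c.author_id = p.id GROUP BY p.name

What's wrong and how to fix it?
Bug: INNER JOIN drops authors rows that have no matching novels rows

Fix: Use LEFT JOIN so parents without children still appear (COUNT(c.id) gives 0)

Corrected query:
SELECT p.name, COUNT(c.id) FROM authors p LEFT JOIN novels c ON c.author_id = p.id GROUP BY p.name

Result:
name    | COUNT(c.id)
--------+------------
Asimov  | 0          
Borges  | 2          
Tolkien | 3          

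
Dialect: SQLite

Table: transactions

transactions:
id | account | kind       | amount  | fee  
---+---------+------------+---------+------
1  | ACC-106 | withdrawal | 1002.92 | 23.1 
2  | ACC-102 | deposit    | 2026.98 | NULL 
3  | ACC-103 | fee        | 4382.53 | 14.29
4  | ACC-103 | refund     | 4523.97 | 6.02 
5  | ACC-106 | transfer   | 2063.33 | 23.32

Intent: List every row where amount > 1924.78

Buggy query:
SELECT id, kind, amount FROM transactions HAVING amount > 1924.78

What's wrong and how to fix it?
Bug: HAVING filters the output of aggregation, but this query has no GROUP BY and no aggregate functions, so SQLite rejects it (HAVING clause on a non-aggregate query); the condition here is per row

Fix: Replace HAVING with WHERE since the condition applies to individual rows

Corrected query:
SELECT id, kind, amount FROM transactions WHERE amount > 1924.78

Result:
id | kind     | amount 
---+----------+--------
2  | deposit  | 2026.98
3  | fee      | 4382.53
4  | refund   | 4523.97
5  | transfer | 2063.33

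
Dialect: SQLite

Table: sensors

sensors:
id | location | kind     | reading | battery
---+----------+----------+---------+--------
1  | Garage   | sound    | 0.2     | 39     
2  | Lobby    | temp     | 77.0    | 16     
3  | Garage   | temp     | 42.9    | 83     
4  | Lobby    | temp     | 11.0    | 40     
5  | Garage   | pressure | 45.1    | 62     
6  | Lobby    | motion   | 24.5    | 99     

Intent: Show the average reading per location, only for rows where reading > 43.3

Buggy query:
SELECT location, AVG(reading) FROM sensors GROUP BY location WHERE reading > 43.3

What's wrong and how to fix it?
Bug: Row-level WHERE must come before GROUP BY in the clause order

Fix: Move the WHERE clause before GROUP BY

Corrected query:
SELECT location, AVG(reading) FROM sensors WHERE reading > 43.3 GROUP BY location

Result:
location | AVG(reading)
---------+-------------
Garage   | 45.1        
Lobby    | 77          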